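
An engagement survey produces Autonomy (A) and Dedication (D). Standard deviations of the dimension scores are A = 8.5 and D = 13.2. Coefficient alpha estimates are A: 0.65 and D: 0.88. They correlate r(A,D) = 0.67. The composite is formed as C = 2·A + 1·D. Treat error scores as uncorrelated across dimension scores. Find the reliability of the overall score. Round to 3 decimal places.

0.840

Var(C) = 2²·8.5² + 13.2² + 2·[2·8.5·13.2·0.67] = 463.24 + 300.696 = 763.936.
Under uncorrelated errors the observed covariances equal the true-score covariances, so only the own-variance terms attenuate.
True-score variance = [2²·8.5²·0.65 + 13.2²·0.88] + 300.696 = 341.181 + 300.696 = 641.877.
Reliability = 641.877 / 763.936 = 0.840.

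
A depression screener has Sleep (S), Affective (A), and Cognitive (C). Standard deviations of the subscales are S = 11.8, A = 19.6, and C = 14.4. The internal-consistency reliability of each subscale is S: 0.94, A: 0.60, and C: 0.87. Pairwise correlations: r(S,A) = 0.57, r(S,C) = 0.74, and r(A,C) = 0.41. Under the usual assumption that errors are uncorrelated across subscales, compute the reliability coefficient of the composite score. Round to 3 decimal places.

Var(S+A+C) = 11.8² + 19.6² + 14.4² + 2·[11.8·19.6·0.57 + 11.8·14.4·0.74 + 19.6·14.4·0.41] = 730.76 + 746.578 = 1477.34.
Under uncorrelated errors the observed covariances equal the true-score covariances, so only the own-variance terms attenuate.
True-score variance = [11.8²·0.94 + 19.6²·0.60 + 14.4²·0.87] + 746.578 = 541.785 + 746.578 = 1288.36.
Reliability = 1288.36 / 1477.34 = 0.872.

0.872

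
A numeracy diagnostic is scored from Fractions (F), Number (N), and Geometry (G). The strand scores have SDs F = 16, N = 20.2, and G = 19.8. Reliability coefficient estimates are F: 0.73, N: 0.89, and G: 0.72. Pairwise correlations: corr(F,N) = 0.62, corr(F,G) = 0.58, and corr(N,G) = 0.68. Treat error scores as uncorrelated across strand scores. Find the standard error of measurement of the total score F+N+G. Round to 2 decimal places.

Var(total) = 1056.08 + 1312.2 = 2368.28.
True-score variance = 832.304 + 1312.2 = 2144.51, so reliability = 0.9055.
Error variance = 2368.28 − 2144.51 = 223.776; SEM = √223.776 = 14.96.

14.96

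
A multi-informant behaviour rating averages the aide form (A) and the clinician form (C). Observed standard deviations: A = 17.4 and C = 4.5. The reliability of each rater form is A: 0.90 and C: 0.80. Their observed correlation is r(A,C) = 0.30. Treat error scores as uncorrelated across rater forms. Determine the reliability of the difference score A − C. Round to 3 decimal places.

Var(A−C) = 17.4² + 4.5² − 2·17.4·4.5·0.30 = 323.01 − 46.98 = 276.03.
Because errors are independent across components, Cov(Tᵢ,Tⱼ) = Cov(Xᵢ,Xⱼ); the off-diagonal part of the true-score variance is the same as above.
True-score variance = [17.4²·0.90 + 4.5²·0.80] − 46.98 = 288.684 − 46.98 = 241.704.
Reliability = 241.704 / 276.03 = 0.876.

0.876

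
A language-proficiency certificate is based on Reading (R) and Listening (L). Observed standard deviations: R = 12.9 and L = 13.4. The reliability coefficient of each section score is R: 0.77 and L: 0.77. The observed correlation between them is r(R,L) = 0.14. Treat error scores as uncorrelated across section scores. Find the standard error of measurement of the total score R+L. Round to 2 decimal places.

Var(total) = 345.97 + 48.4008 = 394.371.
True-score variance = 266.397 + 48.4008 = 314.798, so reliability = 0.7982.
Error variance = 394.371 − 314.798 = 79.5731; SEM = √79.5731 = 8.92.

8.92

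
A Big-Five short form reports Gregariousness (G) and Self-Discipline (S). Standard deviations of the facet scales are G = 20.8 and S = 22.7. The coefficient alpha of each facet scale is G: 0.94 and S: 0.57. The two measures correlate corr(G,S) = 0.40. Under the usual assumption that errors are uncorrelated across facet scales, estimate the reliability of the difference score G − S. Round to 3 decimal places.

Var(G−S) = 20.8² + 22.7² − 2·20.8·22.7·0.40 = 947.93 − 377.728 = 570.202.
Because errors are independent across components, Cov(Tᵢ,Tⱼ) = Cov(Xᵢ,Xⱼ); the off-diagonal part of the true-score variance is the same as above.
True-score variance = [20.8²·0.94 + 22.7²·0.57] − 377.728 = 700.397 − 377.728 = 322.669.
Reliability = 322.669 / 570.202 = 0.566.

0.566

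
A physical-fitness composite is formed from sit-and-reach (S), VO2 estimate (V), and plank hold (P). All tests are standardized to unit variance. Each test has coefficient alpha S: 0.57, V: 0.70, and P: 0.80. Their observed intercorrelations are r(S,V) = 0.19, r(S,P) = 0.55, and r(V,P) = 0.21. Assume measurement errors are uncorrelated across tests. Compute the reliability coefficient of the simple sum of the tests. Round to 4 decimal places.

0.8102

Var(S+V+P) = 3 + 2·[0.19 + 0.55 + 0.21] = 3 + 1.9 = 4.9.
With uncorrelated errors the cross-covariances are all true-score covariance, so they carry over unchanged; only the diagonal terms shrink to ρᵢσᵢ².
True-score variance = [0.57 + 0.70 + 0.80] + 1.9 = 2.07 + 1.9 = 3.97.
Reliability = 3.97 / 4.9 = 0.8102.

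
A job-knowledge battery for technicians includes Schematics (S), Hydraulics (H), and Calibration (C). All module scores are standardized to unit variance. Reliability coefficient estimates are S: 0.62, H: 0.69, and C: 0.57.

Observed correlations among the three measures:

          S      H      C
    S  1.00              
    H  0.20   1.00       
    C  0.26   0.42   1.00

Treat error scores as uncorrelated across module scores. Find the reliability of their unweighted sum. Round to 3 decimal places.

Var(S+H+C) = 3 + 2·[0.20 + 0.26 + 0.42] = 3 + 1.76 = 4.76.
With uncorrelated errors the cross-covariances are all true-score covariance, so they carry over unchanged; only the diagonal terms shrink to ρᵢσᵢ².
True-score variance = [0.62 + 0.69 + 0.57] + 1.76 = 1.88 + 1.76 = 3.64.
Reliability = 3.64 / 4.76 = 0.765.

0.765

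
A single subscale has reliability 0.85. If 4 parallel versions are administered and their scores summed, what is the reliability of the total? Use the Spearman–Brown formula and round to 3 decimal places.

0.958

ρ_k = kρ / (1 + (k−1)ρ) = 4·0.85 / (1 + 3·0.85) = 3.400 / 3.550 = 0.958.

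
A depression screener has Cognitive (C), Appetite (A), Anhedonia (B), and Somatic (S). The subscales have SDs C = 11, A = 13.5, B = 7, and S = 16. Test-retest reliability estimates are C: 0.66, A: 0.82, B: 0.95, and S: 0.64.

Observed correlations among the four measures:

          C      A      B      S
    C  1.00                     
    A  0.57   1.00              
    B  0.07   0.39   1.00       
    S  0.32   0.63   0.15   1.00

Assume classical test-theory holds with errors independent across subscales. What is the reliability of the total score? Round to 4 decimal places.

0.8684

Var(C+A+B+S) = 11² + 13.5² + 7² + 16² + 2·[11·13.5·0.57 + 11·7·0.07 + 11·16·0.32 + 13.5·7·0.39 + 13.5·16·0.63 + 7·16·0.15] = 608.25 + 672.18 = 1280.43.
Under uncorrelated errors the observed covariances equal the true-score covariances, so only the own-variance terms attenuate.
True-score variance = [11²·0.66 + 13.5²·0.82 + 7²·0.95 + 16²·0.64] + 672.18 = 439.695 + 672.18 = 1111.88.
Reliability = 1111.88 / 1280.43 = 0.8684.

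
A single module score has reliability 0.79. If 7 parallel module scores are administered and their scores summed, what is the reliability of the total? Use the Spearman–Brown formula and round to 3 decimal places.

ρ_k = kρ / (1 + (k−1)ρ) = 7·0.79 / (1 + 6·0.79) = 5.530 / 5.740 = 0.963.

0.963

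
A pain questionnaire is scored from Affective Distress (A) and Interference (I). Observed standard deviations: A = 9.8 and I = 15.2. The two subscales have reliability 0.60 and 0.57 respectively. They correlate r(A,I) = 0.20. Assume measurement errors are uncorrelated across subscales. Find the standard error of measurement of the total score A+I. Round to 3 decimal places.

11.737

Var(total) = 327.08 + 59.584 = 386.664.
True-score variance = 189.317 + 59.584 = 248.901, so reliability = 0.6437.
Error variance = 386.664 − 248.901 = 137.763; SEM = √137.763 = 11.737.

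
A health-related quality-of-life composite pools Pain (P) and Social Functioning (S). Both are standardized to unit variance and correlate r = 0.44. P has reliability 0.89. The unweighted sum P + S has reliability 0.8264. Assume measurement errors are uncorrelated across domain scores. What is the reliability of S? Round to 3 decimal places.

Var(P+S) = 2 + 2·0.44 = 2.880.
True-score variance = ρ_P + ρ_S + 2·0.44, so 0.8264 = (0.89 + ρ_S + 0.88) / 2.880.
ρ_S = 0.8264·2.880 − 0.89 − 0.88 = 0.610.

0.610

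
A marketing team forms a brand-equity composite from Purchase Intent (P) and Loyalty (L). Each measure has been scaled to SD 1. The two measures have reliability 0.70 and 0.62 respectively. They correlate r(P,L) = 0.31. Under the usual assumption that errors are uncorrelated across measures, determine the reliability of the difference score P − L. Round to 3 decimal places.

0.507

Var(P−L) = 1 + 1 − 2·0.31 = 2 − 0.62 = 1.38.
Because errors are independent across components, Cov(Tᵢ,Tⱼ) = Cov(Xᵢ,Xⱼ); the off-diagonal part of the true-score variance is the same as above.
True-score variance = [0.70 + 0.62] − 0.62 = 1.32 − 0.62 = 0.7.
Reliability = 0.7 / 1.38 = 0.507.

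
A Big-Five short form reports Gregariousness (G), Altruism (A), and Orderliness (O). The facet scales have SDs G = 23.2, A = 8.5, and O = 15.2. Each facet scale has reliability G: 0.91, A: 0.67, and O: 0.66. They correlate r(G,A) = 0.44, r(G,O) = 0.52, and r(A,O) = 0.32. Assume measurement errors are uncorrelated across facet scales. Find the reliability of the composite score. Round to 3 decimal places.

Var(G+A+O) = 23.2² + 8.5² + 15.2² + 2·[23.2·8.5·0.44 + 23.2·15.2·0.52 + 8.5·15.2·0.32] = 841.53 + 622.97 = 1464.5.
Under uncorrelated errors the observed covariances equal the true-score covariances, so only the own-variance terms attenuate.
True-score variance = [23.2²·0.91 + 8.5²·0.67 + 15.2²·0.66] + 622.97 = 690.692 + 622.97 = 1313.66.
Reliability = 1313.66 / 1464.5 = 0.897.

0.897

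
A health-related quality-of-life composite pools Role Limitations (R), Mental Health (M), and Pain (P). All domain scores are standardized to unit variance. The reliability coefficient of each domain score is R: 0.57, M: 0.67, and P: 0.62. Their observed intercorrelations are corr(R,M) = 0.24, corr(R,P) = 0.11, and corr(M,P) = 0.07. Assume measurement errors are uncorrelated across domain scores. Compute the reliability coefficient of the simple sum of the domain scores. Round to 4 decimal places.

Var(R+M+P) = 3 + 2·[0.24 + 0.11 + 0.07] = 3 + 0.84 = 3.84.
Because errors are independent across components, Cov(Tᵢ,Tⱼ) = Cov(Xᵢ,Xⱼ); the off-diagonal part of the true-score variance is the same as above.
True-score variance = [0.57 + 0.67 + 0.62] + 0.84 = 1.86 + 0.84 = 2.7.
Reliability = 2.7 / 3.84 = 0.7031.

0.7031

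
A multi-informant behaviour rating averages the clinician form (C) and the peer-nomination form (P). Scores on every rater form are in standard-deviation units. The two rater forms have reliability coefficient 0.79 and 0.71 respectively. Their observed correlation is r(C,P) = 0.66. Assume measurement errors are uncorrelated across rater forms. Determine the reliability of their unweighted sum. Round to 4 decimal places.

0.8494

Var(C+P) = 2 + 2·[0.66] = 2 + 1.32 = 3.32.
Because errors are independent across components, Cov(Tᵢ,Tⱼ) = Cov(Xᵢ,Xⱼ); the off-diagonal part of the true-score variance is the same as above.
True-score variance = [0.79 + 0.71] + 1.32 = 1.5 + 1.32 = 2.82.
Reliability = 2.82 / 3.32 = 0.8494.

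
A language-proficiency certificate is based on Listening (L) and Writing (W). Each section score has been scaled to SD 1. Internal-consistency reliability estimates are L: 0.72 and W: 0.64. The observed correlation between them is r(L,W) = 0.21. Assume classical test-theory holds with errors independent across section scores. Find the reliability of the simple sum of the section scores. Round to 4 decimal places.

Var(L+W) = 2 + 2·[0.21] = 2 + 0.42 = 2.42.
Because errors are independent across components, Cov(Tᵢ,Tⱼ) = Cov(Xᵢ,Xⱼ); the off-diagonal part of the true-score variance is the same as above.
True-score variance = [0.72 + 0.64] + 0.42 = 1.36 + 0.42 = 1.78.
Reliability = 1.78 / 2.42 = 0.7355.

0.7355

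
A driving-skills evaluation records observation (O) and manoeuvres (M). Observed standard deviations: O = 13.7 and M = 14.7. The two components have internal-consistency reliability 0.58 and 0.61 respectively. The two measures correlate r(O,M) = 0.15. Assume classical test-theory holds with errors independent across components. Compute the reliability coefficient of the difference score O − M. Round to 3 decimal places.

Var(O−M) = 13.7² + 14.7² − 2·13.7·14.7·0.15 = 403.78 − 60.417 = 343.363.
Under uncorrelated errors the observed covariances equal the true-score covariances, so only the own-variance terms attenuate.
True-score variance = [13.7²·0.58 + 14.7²·0.61] − 60.417 = 240.675 − 60.417 = 180.258.
Reliability = 180.258 / 343.363 = 0.525.

0.525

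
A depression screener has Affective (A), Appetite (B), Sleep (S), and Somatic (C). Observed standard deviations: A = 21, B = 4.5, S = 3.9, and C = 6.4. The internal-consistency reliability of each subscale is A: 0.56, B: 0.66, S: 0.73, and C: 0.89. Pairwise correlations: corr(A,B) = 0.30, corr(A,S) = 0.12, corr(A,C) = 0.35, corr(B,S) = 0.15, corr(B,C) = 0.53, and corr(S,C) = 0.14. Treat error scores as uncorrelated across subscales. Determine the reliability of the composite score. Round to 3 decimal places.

Var(A+B+S+C) = 21² + 4.5² + 3.9² + 6.4² + 2·[21·4.5·0.30 + 21·3.9·0.12 + 21·6.4·0.35 + 4.5·3.9·0.15 + 4.5·6.4·0.53 + 3.9·6.4·0.14] = 517.42 + 213.218 = 730.638.
Because errors are independent across components, Cov(Tᵢ,Tⱼ) = Cov(Xᵢ,Xⱼ); the off-diagonal part of the true-score variance is the same as above.
True-score variance = [21²·0.56 + 4.5²·0.66 + 3.9²·0.73 + 6.4²·0.89] + 213.218 = 307.883 + 213.218 = 521.101.
Reliability = 521.101 / 730.638 = 0.713.

0.713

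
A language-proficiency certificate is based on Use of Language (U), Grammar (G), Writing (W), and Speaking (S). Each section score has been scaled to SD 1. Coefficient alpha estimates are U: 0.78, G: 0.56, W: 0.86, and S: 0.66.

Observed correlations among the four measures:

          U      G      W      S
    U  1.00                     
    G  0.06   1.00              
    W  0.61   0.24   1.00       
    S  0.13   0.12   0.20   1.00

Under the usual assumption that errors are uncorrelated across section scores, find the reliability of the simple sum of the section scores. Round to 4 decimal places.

Var(U+G+W+S) = 4 + 2·[0.06 + 0.61 + 0.13 + 0.24 + 0.12 + 0.20] = 4 + 2.72 = 6.72.
Because errors are independent across components, Cov(Tᵢ,Tⱼ) = Cov(Xᵢ,Xⱼ); the off-diagonal part of the true-score variance is the same as above.
True-score variance = [0.78 + 0.56 + 0.86 + 0.66] + 2.72 = 2.86 + 2.72 = 5.58.
Reliability = 5.58 / 6.72 = 0.8304.

0.8304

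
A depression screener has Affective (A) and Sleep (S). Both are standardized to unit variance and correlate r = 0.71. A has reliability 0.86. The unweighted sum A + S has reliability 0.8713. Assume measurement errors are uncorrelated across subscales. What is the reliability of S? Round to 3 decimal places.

Var(A+S) = 2 + 2·0.71 = 3.420.
True-score variance = ρ_A + ρ_S + 2·0.71, so 0.8713 = (0.86 + ρ_S + 1.42) / 3.420.
ρ_S = 0.8713·3.420 − 0.86 − 1.42 = 0.700.

0.700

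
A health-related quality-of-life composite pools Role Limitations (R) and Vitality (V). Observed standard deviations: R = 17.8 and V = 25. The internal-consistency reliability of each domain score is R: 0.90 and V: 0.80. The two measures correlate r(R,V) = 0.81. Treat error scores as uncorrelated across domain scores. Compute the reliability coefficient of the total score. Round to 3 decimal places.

0.906

Var(R+V) = 17.8² + 25² + 2·[17.8·25·0.81] = 941.84 + 720.9 = 1662.74.
Under uncorrelated errors the observed covariances equal the true-score covariances, so only the own-variance terms attenuate.
True-score variance = [17.8²·0.90 + 25²·0.80] + 720.9 = 785.156 + 720.9 = 1506.06.
Reliability = 1506.06 / 1662.74 = 0.906.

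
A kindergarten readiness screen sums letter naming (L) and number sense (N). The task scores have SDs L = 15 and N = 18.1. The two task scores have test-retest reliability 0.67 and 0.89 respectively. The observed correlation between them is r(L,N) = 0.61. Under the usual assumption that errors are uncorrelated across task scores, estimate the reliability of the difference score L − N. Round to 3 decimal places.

0.502

Var(L−N) = 15² + 18.1² − 2·15·18.1·0.61 = 552.61 − 331.23 = 221.38.
Because errors are independent across components, Cov(Tᵢ,Tⱼ) = Cov(Xᵢ,Xⱼ); the off-diagonal part of the true-score variance is the same as above.
True-score variance = [15²·0.67 + 18.1²·0.89] − 331.23 = 442.323 − 331.23 = 111.093.
Reliability = 111.093 / 221.38 = 0.502.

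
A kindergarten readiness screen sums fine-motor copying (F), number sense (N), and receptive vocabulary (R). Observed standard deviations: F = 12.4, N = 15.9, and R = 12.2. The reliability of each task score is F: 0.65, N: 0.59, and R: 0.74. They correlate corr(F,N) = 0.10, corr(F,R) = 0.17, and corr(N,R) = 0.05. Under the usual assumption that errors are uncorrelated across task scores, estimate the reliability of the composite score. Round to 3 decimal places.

Var(F+N+R) = 12.4² + 15.9² + 12.2² + 2·[12.4·15.9·0.10 + 12.4·12.2·0.17 + 15.9·12.2·0.05] = 555.41 + 110.265 = 665.675.
Because errors are independent across components, Cov(Tᵢ,Tⱼ) = Cov(Xᵢ,Xⱼ); the off-diagonal part of the true-score variance is the same as above.
True-score variance = [12.4²·0.65 + 15.9²·0.59 + 12.2²·0.74] + 110.265 = 359.243 + 110.265 = 469.509.
Reliability = 469.509 / 665.675 = 0.705.

0.705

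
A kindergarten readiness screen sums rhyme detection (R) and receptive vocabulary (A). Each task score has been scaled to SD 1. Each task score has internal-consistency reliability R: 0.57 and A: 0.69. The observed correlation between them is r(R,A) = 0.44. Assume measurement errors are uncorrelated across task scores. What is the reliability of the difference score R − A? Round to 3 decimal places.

0.339

Var(R−A) = 1 + 1 − 2·0.44 = 2 − 0.88 = 1.12.
With uncorrelated errors the cross-covariances are all true-score covariance, so they carry over unchanged; only the diagonal terms shrink to ρᵢσᵢ².
True-score variance = [0.57 + 0.69] − 0.88 = 1.26 − 0.88 = 0.38.
Reliability = 0.38 / 1.12 = 0.339.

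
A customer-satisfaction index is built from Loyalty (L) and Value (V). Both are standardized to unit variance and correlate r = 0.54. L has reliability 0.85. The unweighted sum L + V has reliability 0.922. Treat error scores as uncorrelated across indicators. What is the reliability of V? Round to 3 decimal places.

0.910

Var(L+V) = 2 + 2·0.54 = 3.080.
True-score variance = ρ_L + ρ_V + 2·0.54, so 0.922 = (0.85 + ρ_V + 1.08) / 3.080.
ρ_V = 0.922·3.080 − 0.85 − 1.08 = 0.910.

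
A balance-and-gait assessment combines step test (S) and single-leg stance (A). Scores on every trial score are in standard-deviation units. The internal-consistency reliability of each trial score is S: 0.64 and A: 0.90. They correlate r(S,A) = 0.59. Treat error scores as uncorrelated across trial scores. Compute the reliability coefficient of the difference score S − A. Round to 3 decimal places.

0.439

Var(S−A) = 1 + 1 − 2·0.59 = 2 − 1.18 = 0.82.
Under uncorrelated errors the observed covariances equal the true-score covariances, so only the own-variance terms attenuate.
True-score variance = [0.64 + 0.90] − 1.18 = 1.54 − 1.18 = 0.36.
Reliability = 0.36 / 0.82 = 0.439.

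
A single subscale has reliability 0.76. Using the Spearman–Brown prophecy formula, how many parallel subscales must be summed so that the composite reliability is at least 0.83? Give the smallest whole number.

k ≥ ρ*(1−ρ₁)/(ρ₁(1−ρ*)) = 0.83·0.24 / (0.76·0.17) = 1.542.
Smallest integer k = 2.

2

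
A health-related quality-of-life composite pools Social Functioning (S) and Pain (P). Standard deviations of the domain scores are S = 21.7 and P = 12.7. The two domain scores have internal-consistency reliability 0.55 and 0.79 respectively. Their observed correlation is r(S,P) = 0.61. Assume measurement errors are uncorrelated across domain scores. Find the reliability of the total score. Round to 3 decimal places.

0.746

Var(S+P) = 21.7² + 12.7² + 2·[21.7·12.7·0.61] = 632.18 + 336.22 = 968.4.
With uncorrelated errors the cross-covariances are all true-score covariance, so they carry over unchanged; only the diagonal terms shrink to ρᵢσᵢ².
True-score variance = [21.7²·0.55 + 12.7²·0.79] + 336.22 = 386.409 + 336.22 = 722.628.
Reliability = 722.628 / 968.4 = 0.746.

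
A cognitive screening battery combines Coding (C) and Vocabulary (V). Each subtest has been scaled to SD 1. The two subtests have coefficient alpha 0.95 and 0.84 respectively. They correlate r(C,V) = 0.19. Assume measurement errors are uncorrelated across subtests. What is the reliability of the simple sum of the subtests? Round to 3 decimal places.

Var(C+V) = 2 + 2·[0.19] = 2 + 0.38 = 2.38.
Because errors are independent across components, Cov(Tᵢ,Tⱼ) = Cov(Xᵢ,Xⱼ); the off-diagonal part of the true-score variance is the same as above.
True-score variance = [0.95 + 0.84] + 0.38 = 1.79 + 0.38 = 2.17.
Reliability = 2.17 / 2.38 = 0.912.

0.912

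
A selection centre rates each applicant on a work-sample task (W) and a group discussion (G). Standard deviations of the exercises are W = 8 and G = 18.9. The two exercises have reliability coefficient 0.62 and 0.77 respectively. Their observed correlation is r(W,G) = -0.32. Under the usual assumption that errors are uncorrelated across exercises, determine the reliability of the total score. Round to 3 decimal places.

Var(W+G) = 8² + 18.9² + 2·[8·18.9·(-0.32)] = 421.21 − 96.768 = 324.442.
With uncorrelated errors the cross-covariances are all true-score covariance, so they carry over unchanged; only the diagonal terms shrink to ρᵢσᵢ².
True-score variance = [8²·0.62 + 18.9²·0.77] − 96.768 = 314.732 − 96.768 = 217.964.
Reliability = 217.964 / 324.442 = 0.672.

0.672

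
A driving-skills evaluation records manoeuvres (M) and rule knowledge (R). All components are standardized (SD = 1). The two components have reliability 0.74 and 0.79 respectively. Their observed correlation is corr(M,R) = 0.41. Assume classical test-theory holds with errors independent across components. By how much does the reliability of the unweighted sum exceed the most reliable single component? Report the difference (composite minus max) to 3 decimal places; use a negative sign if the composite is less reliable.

0.043

Var(sum) = 2 + 0.82 = 2.82; true-score variance = 1.53 + 0.82 = 2.35; composite reliability = 0.8333.
Max component reliability = 0.7900.
Difference = 0.8333 − 0.7900 = 0.043.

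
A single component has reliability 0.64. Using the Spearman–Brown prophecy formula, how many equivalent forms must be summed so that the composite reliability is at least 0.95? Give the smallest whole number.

k ≥ ρ*(1−ρ₁)/(ρ₁(1−ρ*)) = 0.95·0.36 / (0.64·0.05) = 10.687.
Smallest integer k = 11.

11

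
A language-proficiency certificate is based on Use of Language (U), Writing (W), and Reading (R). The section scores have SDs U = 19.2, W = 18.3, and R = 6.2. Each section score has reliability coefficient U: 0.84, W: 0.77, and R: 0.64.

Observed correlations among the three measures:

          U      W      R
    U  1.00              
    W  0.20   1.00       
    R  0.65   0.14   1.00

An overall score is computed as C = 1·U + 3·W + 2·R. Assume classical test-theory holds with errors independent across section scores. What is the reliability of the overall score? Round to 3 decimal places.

Var(C) = 19.2² + 3²·18.3² + 2²·6.2² + 2·[3·19.2·18.3·0.20 + 2·19.2·6.2·0.65 + 6·18.3·6.2·0.14] = 3536.41 + 921.749 = 4458.16.
With uncorrelated errors the cross-covariances are all true-score covariance, so they carry over unchanged; only the diagonal terms shrink to ρᵢσᵢ².
True-score variance = [19.2²·0.84 + 3²·18.3²·0.77 + 2²·6.2²·0.64] + 921.749 = 2728.85 + 921.749 = 3650.6.
Reliability = 3650.6 / 4458.16 = 0.819.

0.819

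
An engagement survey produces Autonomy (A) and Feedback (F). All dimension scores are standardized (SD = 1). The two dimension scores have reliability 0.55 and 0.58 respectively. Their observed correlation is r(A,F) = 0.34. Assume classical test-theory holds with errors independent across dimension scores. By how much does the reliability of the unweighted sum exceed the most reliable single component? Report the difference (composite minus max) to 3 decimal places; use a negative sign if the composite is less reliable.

0.095

Var(sum) = 2 + 0.68 = 2.68; true-score variance = 1.13 + 0.68 = 1.81; composite reliability = 0.6754.
Max component reliability = 0.5800.
Difference = 0.6754 − 0.5800 = 0.095.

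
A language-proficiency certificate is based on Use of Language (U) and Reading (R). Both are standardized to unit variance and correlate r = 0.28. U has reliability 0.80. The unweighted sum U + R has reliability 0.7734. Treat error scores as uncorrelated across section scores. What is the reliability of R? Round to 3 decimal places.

Var(U+R) = 2 + 2·0.28 = 2.560.
True-score variance = ρ_U + ρ_R + 2·0.28, so 0.7734 = (0.80 + ρ_R + 0.56) / 2.560.
ρ_R = 0.7734·2.560 − 0.80 − 0.56 = 0.620.

0.620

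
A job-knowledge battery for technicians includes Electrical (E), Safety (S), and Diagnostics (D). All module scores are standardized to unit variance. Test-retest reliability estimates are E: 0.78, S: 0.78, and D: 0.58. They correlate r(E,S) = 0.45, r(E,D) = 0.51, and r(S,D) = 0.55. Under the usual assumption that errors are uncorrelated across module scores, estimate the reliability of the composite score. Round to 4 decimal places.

0.8571

Var(E+S+D) = 3 + 2·[0.45 + 0.51 + 0.55] = 3 + 3.02 = 6.02.
Because errors are independent across components, Cov(Tᵢ,Tⱼ) = Cov(Xᵢ,Xⱼ); the off-diagonal part of the true-score variance is the same as above.
True-score variance = [0.78 + 0.78 + 0.58] + 3.02 = 2.14 + 3.02 = 5.16.
Reliability = 5.16 / 6.02 = 0.8571.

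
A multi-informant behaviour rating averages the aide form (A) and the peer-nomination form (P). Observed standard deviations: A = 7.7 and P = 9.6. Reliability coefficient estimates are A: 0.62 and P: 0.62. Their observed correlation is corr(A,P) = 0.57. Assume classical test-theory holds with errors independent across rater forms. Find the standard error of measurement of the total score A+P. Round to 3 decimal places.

7.586

Var(total) = 151.45 + 84.2688 = 235.719.
True-score variance = 93.899 + 84.2688 = 178.168, so reliability = 0.7558.
Error variance = 235.719 − 178.168 = 57.551; SEM = √57.551 = 7.586.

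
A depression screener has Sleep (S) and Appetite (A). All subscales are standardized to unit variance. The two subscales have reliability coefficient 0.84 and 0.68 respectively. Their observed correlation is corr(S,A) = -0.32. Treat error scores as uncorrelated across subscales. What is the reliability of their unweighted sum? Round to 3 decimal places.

Var(S+A) = 2 + 2·[(-0.32)] = 2 − 0.64 = 1.36.
Because errors are independent across components, Cov(Tᵢ,Tⱼ) = Cov(Xᵢ,Xⱼ); the off-diagonal part of the true-score variance is the same as above.
True-score variance = [0.84 + 0.68] − 0.64 = 1.52 − 0.64 = 0.88.
Reliability = 0.88 / 1.36 = 0.647.

0.647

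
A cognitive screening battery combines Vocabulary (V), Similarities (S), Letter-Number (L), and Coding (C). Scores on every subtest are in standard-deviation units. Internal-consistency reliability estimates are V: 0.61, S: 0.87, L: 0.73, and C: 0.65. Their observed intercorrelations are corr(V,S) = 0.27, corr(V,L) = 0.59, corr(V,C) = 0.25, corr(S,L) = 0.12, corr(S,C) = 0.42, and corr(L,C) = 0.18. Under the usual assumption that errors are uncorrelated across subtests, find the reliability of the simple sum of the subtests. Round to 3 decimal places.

Var(V+S+L+C) = 4 + 2·[0.27 + 0.59 + 0.25 + 0.12 + 0.42 + 0.18] = 4 + 3.66 = 7.66.
Because errors are independent across components, Cov(Tᵢ,Tⱼ) = Cov(Xᵢ,Xⱼ); the off-diagonal part of the true-score variance is the same as above.
True-score variance = [0.61 + 0.87 + 0.73 + 0.65] + 3.66 = 2.86 + 3.66 = 6.52.
Reliability = 6.52 / 7.66 = 0.851.

0.851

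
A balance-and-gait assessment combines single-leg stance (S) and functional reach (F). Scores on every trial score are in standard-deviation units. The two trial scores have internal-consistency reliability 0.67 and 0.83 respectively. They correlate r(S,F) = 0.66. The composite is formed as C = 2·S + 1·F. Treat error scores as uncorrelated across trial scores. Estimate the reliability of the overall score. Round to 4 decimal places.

0.8050

Var(C) = 2² + 1 + 2·[2·0.66] = 5 + 2.64 = 7.64.
Under uncorrelated errors the observed covariances equal the true-score covariances, so only the own-variance terms attenuate.
True-score variance = [2²·0.67 + 0.83] + 2.64 = 3.51 + 2.64 = 6.15.
Reliability = 6.15 / 7.64 = 0.8050.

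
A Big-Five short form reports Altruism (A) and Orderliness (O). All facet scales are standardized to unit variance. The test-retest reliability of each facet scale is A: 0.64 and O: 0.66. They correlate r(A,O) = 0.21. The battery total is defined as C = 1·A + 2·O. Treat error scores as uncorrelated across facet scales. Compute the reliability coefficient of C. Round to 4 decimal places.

0.7055

Var(C) = 1 + 2² + 2·[2·0.21] = 5 + 0.84 = 5.84.
Because errors are independent across components, Cov(Tᵢ,Tⱼ) = Cov(Xᵢ,Xⱼ); the off-diagonal part of the true-score variance is the same as above.
True-score variance = [0.64 + 2²·0.66] + 0.84 = 3.28 + 0.84 = 4.12.
Reliability = 4.12 / 5.84 = 0.7055.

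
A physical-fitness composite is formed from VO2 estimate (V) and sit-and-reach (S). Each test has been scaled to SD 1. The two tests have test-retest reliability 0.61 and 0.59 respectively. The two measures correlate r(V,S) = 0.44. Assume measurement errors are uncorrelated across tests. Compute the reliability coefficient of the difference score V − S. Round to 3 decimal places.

Var(V−S) = 1 + 1 − 2·0.44 = 2 − 0.88 = 1.12.
Because errors are independent across components, Cov(Tᵢ,Tⱼ) = Cov(Xᵢ,Xⱼ); the off-diagonal part of the true-score variance is the same as above.
True-score variance = [0.61 + 0.59] − 0.88 = 1.2 − 0.88 = 0.32.
Reliability = 0.32 / 1.12 = 0.286.

0.286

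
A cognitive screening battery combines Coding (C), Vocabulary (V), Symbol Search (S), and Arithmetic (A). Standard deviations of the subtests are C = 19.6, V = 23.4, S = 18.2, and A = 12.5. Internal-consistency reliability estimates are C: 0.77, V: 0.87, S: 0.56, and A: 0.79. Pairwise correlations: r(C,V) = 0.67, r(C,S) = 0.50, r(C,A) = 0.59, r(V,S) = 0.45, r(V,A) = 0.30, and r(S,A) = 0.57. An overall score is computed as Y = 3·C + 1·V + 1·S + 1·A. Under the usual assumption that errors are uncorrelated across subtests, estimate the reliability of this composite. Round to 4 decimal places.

Var(Y) = 3²·19.6² + 23.4² + 18.2² + 12.5² + 2·[3·19.6·23.4·0.67 + 3·19.6·18.2·0.50 + 3·19.6·12.5·0.59 + 23.4·18.2·0.45 + 23.4·12.5·0.30 + 18.2·12.5·0.57] = 4492.49 + 4599.33 = 9091.82.
Because errors are independent across components, Cov(Tᵢ,Tⱼ) = Cov(Xᵢ,Xⱼ); the off-diagonal part of the true-score variance is the same as above.
True-score variance = [3²·19.6²·0.77 + 23.4²·0.87 + 18.2²·0.56 + 12.5²·0.79] + 4599.33 = 3447.54 + 4599.33 = 8046.87.
Reliability = 8046.87 / 9091.82 = 0.8851.

0.8851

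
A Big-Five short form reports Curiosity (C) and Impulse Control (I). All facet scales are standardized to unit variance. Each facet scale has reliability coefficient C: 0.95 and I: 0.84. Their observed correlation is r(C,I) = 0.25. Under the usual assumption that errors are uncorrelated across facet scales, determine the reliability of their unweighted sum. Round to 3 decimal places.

Var(C+I) = 2 + 2·[0.25] = 2 + 0.5 = 2.5.
Because errors are independent across components, Cov(Tᵢ,Tⱼ) = Cov(Xᵢ,Xⱼ); the off-diagonal part of the true-score variance is the same as above.
True-score variance = [0.95 + 0.84] + 0.5 = 1.79 + 0.5 = 2.29.
Reliability = 2.29 / 2.5 = 0.916.

0.916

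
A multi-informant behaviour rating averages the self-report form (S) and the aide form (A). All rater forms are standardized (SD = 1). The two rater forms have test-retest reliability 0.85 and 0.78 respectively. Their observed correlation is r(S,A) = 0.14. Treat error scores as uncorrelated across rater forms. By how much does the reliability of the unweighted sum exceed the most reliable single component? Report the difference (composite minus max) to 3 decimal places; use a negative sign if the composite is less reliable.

-0.012

Var(sum) = 2 + 0.28 = 2.28; true-score variance = 1.63 + 0.28 = 1.91; composite reliability = 0.8377.
Max component reliability = 0.8500.
Difference = 0.8377 − 0.8500 = -0.012.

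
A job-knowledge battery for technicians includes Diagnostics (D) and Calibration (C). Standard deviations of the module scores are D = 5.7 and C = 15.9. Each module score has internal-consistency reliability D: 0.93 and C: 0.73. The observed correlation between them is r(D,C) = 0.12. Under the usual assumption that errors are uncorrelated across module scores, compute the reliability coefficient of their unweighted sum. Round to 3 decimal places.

0.770

Var(D+C) = 5.7² + 15.9² + 2·[5.7·15.9·0.12] = 285.3 + 21.7512 = 307.051.
Under uncorrelated errors the observed covariances equal the true-score covariances, so only the own-variance terms attenuate.
True-score variance = [5.7²·0.93 + 15.9²·0.73] + 21.7512 = 214.767 + 21.7512 = 236.518.
Reliability = 236.518 / 307.051 = 0.770.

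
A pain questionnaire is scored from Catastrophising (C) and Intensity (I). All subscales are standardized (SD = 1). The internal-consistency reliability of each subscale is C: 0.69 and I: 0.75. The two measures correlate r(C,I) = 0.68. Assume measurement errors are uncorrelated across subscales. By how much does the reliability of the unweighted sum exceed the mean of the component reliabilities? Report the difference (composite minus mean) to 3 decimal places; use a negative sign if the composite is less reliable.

0.113

Var(sum) = 2 + 1.36 = 3.36; true-score variance = 1.44 + 1.36 = 2.8; composite reliability = 0.8333.
Mean component reliability = 0.7200.
Difference = 0.8333 − 0.7200 = 0.113.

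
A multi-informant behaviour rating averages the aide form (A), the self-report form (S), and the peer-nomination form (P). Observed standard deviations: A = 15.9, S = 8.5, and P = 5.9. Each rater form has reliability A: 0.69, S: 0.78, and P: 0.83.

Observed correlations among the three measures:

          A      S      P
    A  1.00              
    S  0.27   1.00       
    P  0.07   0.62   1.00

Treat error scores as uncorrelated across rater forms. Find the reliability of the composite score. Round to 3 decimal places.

0.803

Var(A+S+P) = 15.9² + 8.5² + 5.9² + 2·[15.9·8.5·0.27 + 15.9·5.9·0.07 + 8.5·5.9·0.62] = 359.87 + 148.3 = 508.17.
With uncorrelated errors the cross-covariances are all true-score covariance, so they carry over unchanged; only the diagonal terms shrink to ρᵢσᵢ².
True-score variance = [15.9²·0.69 + 8.5²·0.78 + 5.9²·0.83] + 148.3 = 259.686 + 148.3 = 407.987.
Reliability = 407.987 / 508.17 = 0.803.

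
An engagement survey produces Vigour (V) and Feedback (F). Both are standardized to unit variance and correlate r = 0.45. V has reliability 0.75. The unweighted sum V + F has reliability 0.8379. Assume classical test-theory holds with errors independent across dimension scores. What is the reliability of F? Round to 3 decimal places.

Var(V+F) = 2 + 2·0.45 = 2.900.
True-score variance = ρ_V + ρ_F + 2·0.45, so 0.8379 = (0.75 + ρ_F + 0.90) / 2.900.
ρ_F = 0.8379·2.900 − 0.75 − 0.90 = 0.780.

0.780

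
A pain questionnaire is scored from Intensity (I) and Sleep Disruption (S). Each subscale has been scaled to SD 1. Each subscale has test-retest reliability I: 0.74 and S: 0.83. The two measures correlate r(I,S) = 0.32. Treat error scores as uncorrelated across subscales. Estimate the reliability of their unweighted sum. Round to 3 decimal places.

0.837

Var(I+S) = 2 + 2·[0.32] = 2 + 0.64 = 2.64.
Because errors are independent across components, Cov(Tᵢ,Tⱼ) = Cov(Xᵢ,Xⱼ); the off-diagonal part of the true-score variance is the same as above.
True-score variance = [0.74 + 0.83] + 0.64 = 1.57 + 0.64 = 2.21.
Reliability = 2.21 / 2.64 = 0.837.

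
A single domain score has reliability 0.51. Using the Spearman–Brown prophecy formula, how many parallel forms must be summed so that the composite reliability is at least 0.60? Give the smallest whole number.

2

k ≥ ρ*(1−ρ₁)/(ρ₁(1−ρ*)) = 0.60·0.49 / (0.51·0.40) = 1.441.
Smallest integer k = 2.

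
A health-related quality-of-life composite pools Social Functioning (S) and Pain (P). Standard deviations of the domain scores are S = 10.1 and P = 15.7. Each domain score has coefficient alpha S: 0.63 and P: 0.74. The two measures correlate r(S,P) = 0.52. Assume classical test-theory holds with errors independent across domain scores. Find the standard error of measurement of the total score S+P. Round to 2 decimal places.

10.09

Var(total) = 348.5 + 164.913 = 513.413.
True-score variance = 246.669 + 164.913 = 411.582, so reliability = 0.8017.
Error variance = 513.413 − 411.582 = 101.831; SEM = √101.831 = 10.09.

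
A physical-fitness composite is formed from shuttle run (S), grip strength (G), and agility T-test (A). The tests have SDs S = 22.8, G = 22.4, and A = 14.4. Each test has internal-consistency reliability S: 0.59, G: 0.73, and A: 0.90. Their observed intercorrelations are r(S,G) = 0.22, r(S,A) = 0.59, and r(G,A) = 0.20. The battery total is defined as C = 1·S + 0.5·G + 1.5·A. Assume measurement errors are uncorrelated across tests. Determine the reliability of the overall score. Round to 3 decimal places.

0.846

Var(C) = 22.8² + 0.5²·22.4² + 1.5²·14.4² + 2·[0.5·22.8·22.4·0.22 + 1.5·22.8·14.4·0.59 + 0.75·22.4·14.4·0.20] = 1111.84 + 790.253 = 1902.09.
Because errors are independent across components, Cov(Tᵢ,Tⱼ) = Cov(Xᵢ,Xⱼ); the off-diagonal part of the true-score variance is the same as above.
True-score variance = [22.8²·0.59 + 0.5²·22.4²·0.73 + 1.5²·14.4²·0.90] + 790.253 = 818.181 + 790.253 = 1608.43.
Reliability = 1608.43 / 1902.09 = 0.846.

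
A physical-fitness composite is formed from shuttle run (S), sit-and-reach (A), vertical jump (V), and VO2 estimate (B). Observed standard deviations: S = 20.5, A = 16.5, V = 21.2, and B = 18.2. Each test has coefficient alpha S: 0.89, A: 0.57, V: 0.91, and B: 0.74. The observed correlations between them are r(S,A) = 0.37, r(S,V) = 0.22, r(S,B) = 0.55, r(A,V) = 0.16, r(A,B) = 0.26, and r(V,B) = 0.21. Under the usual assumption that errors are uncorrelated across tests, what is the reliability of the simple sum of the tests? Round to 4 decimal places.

Var(S+A+V+B) = 20.5² + 16.5² + 21.2² + 18.2² + 2·[20.5·16.5·0.37 + 20.5·21.2·0.22 + 20.5·18.2·0.55 + 16.5·21.2·0.16 + 16.5·18.2·0.26 + 21.2·18.2·0.21] = 1473.18 + 1282.08 = 2755.26.
Because errors are independent across components, Cov(Tᵢ,Tⱼ) = Cov(Xᵢ,Xⱼ); the off-diagonal part of the true-score variance is the same as above.
True-score variance = [20.5²·0.89 + 16.5²·0.57 + 21.2²·0.91 + 18.2²·0.74] + 1282.08 = 1183.31 + 1282.08 = 2465.4.
Reliability = 2465.4 / 2755.26 = 0.8948.

0.8948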